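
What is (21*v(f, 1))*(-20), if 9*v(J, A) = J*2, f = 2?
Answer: -560/3 ≈ -186.67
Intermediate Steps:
v(J, A) = 2*J/9 (v(J, A) = (J*2)/9 = (2*J)/9 = 2*J/9)
(21*v(f, 1))*(-20) = (21*((2/9)*2))*(-20) = (21*(4/9))*(-20) = (28/3)*(-20) = -560/3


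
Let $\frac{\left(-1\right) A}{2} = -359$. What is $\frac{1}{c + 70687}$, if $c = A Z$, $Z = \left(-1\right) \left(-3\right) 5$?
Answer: $\frac{1}{81457} \approx 1.2276 \cdot 10^{-5}$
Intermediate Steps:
$A = 718$ ($A = \left(-2\right) \left(-359\right) = 718$)
$Z = 15$ ($Z = 3 \cdot 5 = 15$)
$c = 10770$ ($c = 718 \cdot 15 = 10770$)
$\frac{1}{c + 70687} = \frac{1}{10770 + 70687} = \frac{1}{81457}$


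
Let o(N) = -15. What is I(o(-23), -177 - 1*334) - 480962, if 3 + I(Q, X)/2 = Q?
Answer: -480998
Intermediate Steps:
I(Q, X) = -6 + 2*Q
I(o(-23), -177 - 1*334) - 480962 = (-6 + 2*(-15)) - 480962 = (-6 - 30) - 480962 = -36 - 480962 = -480998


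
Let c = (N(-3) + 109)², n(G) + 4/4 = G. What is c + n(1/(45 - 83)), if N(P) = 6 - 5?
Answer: 459761/38 ≈ 12099.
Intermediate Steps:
n(G) = -1 + G
N(P) = 1
c = 12100 (c = (1 + 109)² = 110² = 12100)
c + n(1/(45 - 83)) = 12100 + (-1 + 1/(45 - 83)) = 12100 + (-1 + 1/(-38)) = 12100 + (-1 - 1/38) = 12100 - 39/38 = 459761/38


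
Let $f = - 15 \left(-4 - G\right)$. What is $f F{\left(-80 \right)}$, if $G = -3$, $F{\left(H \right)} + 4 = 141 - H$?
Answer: $3255$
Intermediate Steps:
$F{\left(H \right)} = 137 - H$ ($F{\left(H \right)} = -4 - \left(-141 + H\right) = 137 - H$)
$f = 15$ ($f = - 15 \left(-4 - -3\right) = - 15 \left(-4 + 3\right) = \left(-15\right) \left(-1\right) = 15$)
$f F{\left(-80 \right)} = 15 \left(137 - -80\right) = 15 \left(137 + 80\right) = 15 \cdot 217 = 3255$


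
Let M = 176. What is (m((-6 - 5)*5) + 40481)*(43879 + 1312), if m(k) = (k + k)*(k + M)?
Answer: 1227884661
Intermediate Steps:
m(k) = 2*k*(176 + k) (m(k) = (k + k)*(k + 176) = (2*k)*(176 + k) = 2*k*(176 + k))
(m((-6 - 5)*5) + 40481)*(43879 + 1312) = (2*((-6 - 5)*5)*(176 + (-6 - 5)*5) + 40481)*(43879 + 1312) = (2*(-11*5)*(176 - 11*5) + 40481)*45191 = (2*(-55)*(176 - 55) + 40481)*45191 = (2*(-55)*121 + 40481)*45191 = (-13310 + 40481)*45191 = 27171*45191 = 1227884661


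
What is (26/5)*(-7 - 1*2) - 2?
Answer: -244/5 ≈ -48.800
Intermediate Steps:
(26/5)*(-7 - 1*2) - 2 = (26*(⅕))*(-7 - 2) - 2 = (26/5)*(-9) - 2 = -234/5 - 2 = -244/5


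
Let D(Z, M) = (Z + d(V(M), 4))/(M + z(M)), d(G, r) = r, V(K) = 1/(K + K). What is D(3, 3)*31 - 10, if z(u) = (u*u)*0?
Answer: 187/3 ≈ 62.333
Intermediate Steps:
V(K) = 1/(2*K)
z(u) = 0 (z(u) = u²*0 = 0)
D(Z, M) = (4 + Z)/M (D(Z, M) = (Z + 4)/(M + 0) = (4 + Z)/M)
D(3, 3)*31 - 10 = ((4 + 3)/3)*31 - 10 = ((⅓)*7)*31 - 10 = (7/3)*31 - 10 = 217/3 - 10 = 187/3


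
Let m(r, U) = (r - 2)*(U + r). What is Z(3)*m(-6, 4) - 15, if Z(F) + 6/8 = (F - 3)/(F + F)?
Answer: -27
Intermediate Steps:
m(r, U) = (-2 + r)*(U + r)
Z(F) = -¾ + (-3 + F)/(2*F) (Z(F) = -¾ + (F - 3)/(F + F) = -¾ + (-3 + F)/((2*F)) = -¾ + (-3 + F)*(1/(2*F)) = -¾ + (-3 + F)/(2*F))
Z(3)*m(-6, 4) - 15 = ((¼)*(-6 - 1*3)/3)*((-6)² - 2*4 - 2*(-6) + 4*(-6)) - 15 = ((¼)*(⅓)*(-6 - 3))*(36 - 8 + 12 - 24) - 15 = ((¼)*(⅓)*(-9))*16 - 15 = -¾*16 - 15 = -12 - 15 = -27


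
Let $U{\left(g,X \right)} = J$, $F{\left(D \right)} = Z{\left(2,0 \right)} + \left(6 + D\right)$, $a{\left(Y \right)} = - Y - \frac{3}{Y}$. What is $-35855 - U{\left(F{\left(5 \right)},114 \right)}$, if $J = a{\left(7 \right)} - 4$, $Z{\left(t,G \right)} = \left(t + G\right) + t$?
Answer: $- \frac{250905}{7} \approx -35844.0$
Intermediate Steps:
$Z{\left(t,G \right)} = G + 2 t$ ($Z{\left(t,G \right)} = \left(G + t\right) + t = G + 2 t$)
$F{\left(D \right)} = 10 + D$ ($F{\left(D \right)} = \left(0 + 2 \cdot 2\right) + \left(6 + D\right) = \left(0 + 4\right) + \left(6 + D\right) = 4 + \left(6 + D\right) = 10 + D$)
$J = - \frac{80}{7}$ ($J = \left(\left(-1\right) 7 - \frac{3}{7}\right) - 4 = \left(-7 - \frac{3}{7}\right) - 4 = - \frac{52}{7} - 4 = - \frac{80}{7} \approx -11.429$)
$U{\left(g,X \right)} = - \frac{80}{7}$
$-35855 - U{\left(F{\left(5 \right)},114 \right)} = -35855 - - \frac{80}{7} = -35855 + \frac{80}{7} = - \frac{250905}{7}$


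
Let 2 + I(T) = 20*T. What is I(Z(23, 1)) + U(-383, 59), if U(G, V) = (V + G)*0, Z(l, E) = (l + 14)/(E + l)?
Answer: 173/6 ≈ 28.833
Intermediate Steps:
Z(l, E) = (14 + l)/(E + l)
U(G, V) = 0 (U(G, V) = (G + V)*0 = 0)
I(T) = -2 + 20*T
I(Z(23, 1)) + U(-383, 59) = (-2 + 20*((14 + 23)/(1 + 23))) + 0 = (-2 + 20*(37/24)) + 0 = (-2 + 185/6) + 0 = 173/6 + 0 = 173/6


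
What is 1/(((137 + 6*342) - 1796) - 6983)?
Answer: -1/6590 ≈ -0.00015175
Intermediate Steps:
1/(((137 + 6*342) - 1796) - 6983) = 1/(((137 + 2052) - 1796) - 6983) = 1/((2189 - 1796) - 6983) = 1/(393 - 6983) = 1/(-6590) = -1/6590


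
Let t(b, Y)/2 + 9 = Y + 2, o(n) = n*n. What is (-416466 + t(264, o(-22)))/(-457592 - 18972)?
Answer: 103878/119141 ≈ 0.87189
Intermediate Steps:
o(n) = n²
t(b, Y) = -14 + 2*Y (t(b, Y) = -18 + 2*(Y + 2) = -18 + 2*(2 + Y) = -18 + (4 + 2*Y) = -14 + 2*Y)
(-416466 + t(264, o(-22)))/(-457592 - 18972) = (-416466 + (-14 + 2*(-22)²))/(-457592 - 18972) = (-416466 + (-14 + 2*484))/(-476564) = (-416466 + (-14 + 968))*(-1/476564) = (-416466 + 954)*(-1/476564) = -415512*(-1/476564) = 103878/119141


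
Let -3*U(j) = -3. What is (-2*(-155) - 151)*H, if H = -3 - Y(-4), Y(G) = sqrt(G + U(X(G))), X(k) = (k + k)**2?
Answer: -477 - 159*I*sqrt(3) ≈ -477.0 - 275.4*I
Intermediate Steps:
X(k) = 4*k**2 (X(k) = (2*k)**2 = 4*k**2)
U(j) = 1 (U(j) = -1/3*(-3) = 1)
Y(G) = sqrt(1 + G) (Y(G) = sqrt(G + 1) = sqrt(1 + G))
H = -3 - I*sqrt(3) (H = -3 - sqrt(1 - 4) = -3 - sqrt(-3) = -3 - I*sqrt(3) ≈ -3.0 - 1.732*I)
(-2*(-155) - 151)*H = (-2*(-155) - 151)*(-3 - I*sqrt(3)) = (310 - 151)*(-3 - I*sqrt(3)) = 159*(-3 - I*sqrt(3)) = -477 - 159*I*sqrt(3)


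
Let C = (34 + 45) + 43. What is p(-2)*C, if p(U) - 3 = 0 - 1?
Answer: 244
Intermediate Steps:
C = 122 (C = 79 + 43 = 122)
p(U) = 2 (p(U) = 3 + (0 - 1) = 3 - 1 = 2)
p(-2)*C = 2*122 = 244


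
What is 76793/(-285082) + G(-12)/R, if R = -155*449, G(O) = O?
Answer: -5340987851/19840281790 ≈ -0.26920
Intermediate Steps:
R = -69595
76793/(-285082) + G(-12)/R = 76793/(-285082) - 12/(-69595) = 76793*(-1/285082) - 12*(-1/69595) = -76793/285082 + 12/69595 = -5340987851/19840281790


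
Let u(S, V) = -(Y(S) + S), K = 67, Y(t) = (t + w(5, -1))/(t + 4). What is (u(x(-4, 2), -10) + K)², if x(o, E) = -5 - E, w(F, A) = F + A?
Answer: 5329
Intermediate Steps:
w(F, A) = A + F
Y(t) = 1 (Y(t) = (t + (-1 + 5))/(t + 4) = (t + 4)/(4 + t) = (4 + t)/(4 + t) = 1)
u(S, V) = -1 - S (u(S, V) = -(1 + S) = -1 - S)
(u(x(-4, 2), -10) + K)² = ((-1 - (-5 - 1*2)) + 67)² = ((-1 - (-5 - 2)) + 67)² = ((-1 - 1*(-7)) + 67)² = ((-1 + 7) + 67)² = (6 + 67)² = 73² = 5329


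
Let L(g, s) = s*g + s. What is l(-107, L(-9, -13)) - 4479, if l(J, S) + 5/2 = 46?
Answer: -8871/2 ≈ -4435.5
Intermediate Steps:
L(g, s) = s + g*s (L(g, s) = g*s + s = s + g*s)
l(J, S) = 87/2 (l(J, S) = -5/2 + 46 = 87/2)
l(-107, L(-9, -13)) - 4479 = 87/2 - 4479 = -8871/2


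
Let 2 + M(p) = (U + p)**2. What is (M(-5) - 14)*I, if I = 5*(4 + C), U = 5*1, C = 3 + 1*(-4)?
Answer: -240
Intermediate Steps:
C = -1 (C = 3 - 4 = -1)
U = 5
I = 15 (I = 5*(4 - 1) = 5*3 = 15)
M(p) = -2 + (5 + p)**2
(M(-5) - 14)*I = ((-2 + (5 - 5)**2) - 14)*15 = ((-2 + 0**2) - 14)*15 = ((-2 + 0) - 14)*15 = (-2 - 14)*15 = -16*15 = -240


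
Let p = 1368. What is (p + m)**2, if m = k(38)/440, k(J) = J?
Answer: 90588358441/48400 ≈ 1.8717e+6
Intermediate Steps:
m = 19/220 (m = 38/440 = 38*(1/440) = 19/220 ≈ 0.086364)
(p + m)**2 = (1368 + 19/220)**2 = (300979/220)**2 = 90588358441/48400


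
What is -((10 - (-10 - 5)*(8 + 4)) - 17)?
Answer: -173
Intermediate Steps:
-((10 - (-10 - 5)*(8 + 4)) - 17) = -((10 - (-15)*12) - 17) = -((10 - 1*(-180)) - 17) = -((10 + 180) - 17) = -(190 - 17) = -1*173 = -173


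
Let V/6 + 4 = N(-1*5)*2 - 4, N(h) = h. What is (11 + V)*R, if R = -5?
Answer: 485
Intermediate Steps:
V = -108 (V = -24 + 6*(-1*5*2 - 4) = -24 + 6*(-5*2 - 4) = -24 + 6*(-10 - 4) = -24 + 6*(-14) = -24 - 84 = -108)
(11 + V)*R = (11 - 108)*(-5) = -97*(-5) = 485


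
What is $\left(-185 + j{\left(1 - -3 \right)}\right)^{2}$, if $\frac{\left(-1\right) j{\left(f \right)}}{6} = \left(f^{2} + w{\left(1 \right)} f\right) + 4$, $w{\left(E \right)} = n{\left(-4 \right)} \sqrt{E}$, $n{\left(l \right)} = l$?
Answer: $43681$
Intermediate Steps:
$w{\left(E \right)} = - 4 \sqrt{E}$
$j{\left(f \right)} = -24 - 6 f^{2} + 24 f$ ($j{\left(f \right)} = - 6 \left(\left(f^{2} + - 4 \sqrt{1} f\right) + 4\right) = - 6 \left(\left(f^{2} + \left(-4\right) 1 f\right) + 4\right) = - 6 \left(\left(f^{2} - 4 f\right) + 4\right) = - 6 \left(4 + f^{2} - 4 f\right) = -24 - 6 f^{2} + 24 f$)
$\left(-185 + j{\left(1 - -3 \right)}\right)^{2} = \left(-185 - \left(24 - 24 \left(1 - -3\right) + 6 \left(1 - -3\right)^{2}\right)\right)^{2} = \left(-185 - \left(24 - 24 \left(1 + 3\right) + 6 \left(1 + 3\right)^{2}\right)\right)^{2} = \left(-185 - \left(-72 + 96\right)\right)^{2} = \left(-185 - 24\right)^{2} = \left(-209\right)^{2} = 43681$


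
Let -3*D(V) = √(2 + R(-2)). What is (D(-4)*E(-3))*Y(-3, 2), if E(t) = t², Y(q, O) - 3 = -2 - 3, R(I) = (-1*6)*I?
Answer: 6*√14 ≈ 22.450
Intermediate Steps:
R(I) = -6*I
Y(q, O) = -2 (Y(q, O) = 3 + (-2 - 3) = 3 - 5 = -2)
D(V) = -√14/3 (D(V) = -√(2 - 6*(-2))/3 = -√(2 + 12)/3 = -√14/3)
(D(-4)*E(-3))*Y(-3, 2) = (-√14/3*(-3)²)*(-2) = (-√14/3*9)*(-2) = -3*√14*(-2) = 6*√14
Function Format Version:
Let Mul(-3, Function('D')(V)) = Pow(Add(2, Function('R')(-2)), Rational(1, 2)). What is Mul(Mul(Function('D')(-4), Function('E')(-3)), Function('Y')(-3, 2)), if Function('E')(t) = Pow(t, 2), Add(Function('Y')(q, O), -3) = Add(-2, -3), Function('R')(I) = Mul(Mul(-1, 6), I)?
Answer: Mul(6, Pow(14, Rational(1, 2))) ≈ 22.450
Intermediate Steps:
Function('R')(I) = Mul(-6, I)
Function('Y')(q, O) = -2 (Function('Y')(q, O) = Add(3, Add(-2, -3)) = Add(3, -5) = -2)
Function('D')(V) = Mul(Rational(-1, 3), Pow(14, Rational(1, 2))) (Function('D')(V) = Mul(Rational(-1, 3), Pow(Add(2, Mul(-6, -2)), Rational(1, 2))) = Mul(Rational(-1, 3), Pow(Add(2, 12), Rational(1, 2))) = Mul(Rational(-1, 3), Pow(14, Rational(1, 2))))
Mul(Mul(Function('D')(-4), Function('E')(-3)), Function('Y')(-3, 2)) = Mul(Mul(Mul(Rational(-1, 3), Pow(14, Rational(1, 2))), Pow(-3, 2)), -2) = Mul(Mul(Mul(Rational(-1, 3), Pow(14, Rational(1, 2))), 9), -2) = Mul(Mul(-3, Pow(14, Rational(1, 2))), -2) = Mul(6, Pow(14, Rational(1, 2)))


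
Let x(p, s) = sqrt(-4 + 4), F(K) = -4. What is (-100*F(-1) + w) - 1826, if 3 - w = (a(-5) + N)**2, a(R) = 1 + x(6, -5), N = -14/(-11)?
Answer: -172808/121 ≈ -1428.2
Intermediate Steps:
N = 14/11 (N = -14*(-1/11) = 14/11 ≈ 1.2727)
x(p, s) = 0 (x(p, s) = sqrt(0) = 0)
a(R) = 1 (a(R) = 1 + 0 = 1)
w = -262/121 (w = 3 - (1 + 14/11)**2 = 3 - (25/11)**2 = 3 - 1*625/121 = 3 - 625/121 = -262/121 ≈ -2.1653)
(-100*F(-1) + w) - 1826 = (-100*(-4) - 262/121) - 1826 = (400 - 262/121) - 1826 = 48138/121 - 1826 = -172808/121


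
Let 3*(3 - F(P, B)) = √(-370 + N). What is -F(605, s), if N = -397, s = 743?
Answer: -3 + I*√767/3 ≈ -3.0 + 9.2316*I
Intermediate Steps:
F(P, B) = 3 - I*√767/3 (F(P, B) = 3 - √(-370 - 397)/3 = 3 - I*√767/3)
-F(605, s) = -(3 - I*√767/3) = -3 + I*√767/3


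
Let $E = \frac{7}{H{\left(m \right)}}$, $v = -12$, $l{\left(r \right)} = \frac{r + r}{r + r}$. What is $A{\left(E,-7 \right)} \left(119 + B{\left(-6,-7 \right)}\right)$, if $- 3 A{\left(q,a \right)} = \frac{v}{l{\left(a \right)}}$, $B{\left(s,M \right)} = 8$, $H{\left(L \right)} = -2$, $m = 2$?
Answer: $508$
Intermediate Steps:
$l{\left(r \right)} = 1$ ($l{\left(r \right)} = \frac{2 r}{2 r} = 2 r \frac{1}{2 r} = 1$)
$E = - \frac{7}{2}$ ($E = \frac{7}{-2} = 7 \left(- \frac{1}{2}\right) = - \frac{7}{2} \approx -3.5$)
$A{\left(q,a \right)} = 4$ ($A{\left(q,a \right)} = - \frac{\left(-12\right) 1^{-1}}{3} = - \frac{\left(-12\right) 1}{3} = \left(- \frac{1}{3}\right) \left(-12\right) = 4$)
$A{\left(E,-7 \right)} \left(119 + B{\left(-6,-7 \right)}\right) = 4 \left(119 + 8\right) = 4 \cdot 127 = 508$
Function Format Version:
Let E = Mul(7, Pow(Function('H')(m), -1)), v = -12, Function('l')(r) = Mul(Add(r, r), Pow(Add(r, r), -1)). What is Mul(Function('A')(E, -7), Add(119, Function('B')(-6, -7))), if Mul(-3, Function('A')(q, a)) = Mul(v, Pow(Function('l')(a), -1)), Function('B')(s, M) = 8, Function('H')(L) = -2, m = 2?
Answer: 508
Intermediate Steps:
Function('l')(r) = 1 (Function('l')(r) = Mul(Mul(2, r), Pow(Mul(2, r), -1)) = Mul(Mul(2, r), Mul(Rational(1, 2), Pow(r, -1))) = 1)
E = Rational(-7, 2) (E = Mul(7, Pow(-2, -1)) = Mul(7, Rational(-1, 2)) = Rational(-7, 2) ≈ -3.5000)
Function('A')(q, a) = 4 (Function('A')(q, a) = Mul(Rational(-1, 3), Mul(-12, Pow(1, -1))) = Mul(Rational(-1, 3), Mul(-12, 1)) = Mul(Rational(-1, 3), -12) = 4)
Mul(Function('A')(E, -7), Add(119, Function('B')(-6, -7))) = Mul(4, Add(119, 8)) = Mul(4, 127) = 508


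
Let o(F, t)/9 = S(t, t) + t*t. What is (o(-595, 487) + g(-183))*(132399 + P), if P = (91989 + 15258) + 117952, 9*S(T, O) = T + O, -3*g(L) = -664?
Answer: 2291183668102/3 ≈ 7.6373e+11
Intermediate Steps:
g(L) = 664/3 (g(L) = -1/3*(-664) = 664/3)
S(T, O) = O/9 + T/9 (S(T, O) = (T + O)/9 = (O + T)/9 = O/9 + T/9)
P = 225199 (P = 107247 + 117952 = 225199)
o(F, t) = 2*t + 9*t**2 (o(F, t) = 9*((t/9 + t/9) + t*t) = 9*(2*t/9 + t**2) = 9*(t**2 + 2*t/9) = 2*t + 9*t**2)
(o(-595, 487) + g(-183))*(132399 + P) = (487*(2 + 9*487) + 664/3)*(132399 + 225199) = (487*(2 + 4383) + 664/3)*357598 = (487*4385 + 664/3)*357598 = (2135495 + 664/3)*357598 = (6407149/3)*357598 = 2291183668102/3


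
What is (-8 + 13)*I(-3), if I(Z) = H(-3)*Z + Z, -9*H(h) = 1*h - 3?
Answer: -25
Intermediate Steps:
H(h) = ⅓ - h/9 (H(h) = -(1*h - 3)/9 = -(h - 3)/9 = -(-3 + h)/9 = ⅓ - h/9)
I(Z) = 5*Z/3 (I(Z) = (⅓ - ⅑*(-3))*Z + Z = (⅓ + ⅓)*Z + Z = 2*Z/3 + Z = 5*Z/3)
(-8 + 13)*I(-3) = (-8 + 13)*((5/3)*(-3)) = 5*(-5) = -25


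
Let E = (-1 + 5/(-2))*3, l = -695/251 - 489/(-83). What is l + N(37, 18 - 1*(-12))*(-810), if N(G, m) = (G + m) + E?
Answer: -953357191/20833 ≈ -45762.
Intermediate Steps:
l = 65054/20833 (l = -695*1/251 - 489*(-1/83) = -695/251 + 489/83 = 65054/20833 ≈ 3.1226)
E = -21/2 (E = (-1 + 5*(-1/2))*3 = (-1 - 5/2)*3 = -7/2*3 = -21/2 ≈ -10.500)
N(G, m) = -21/2 + G + m (N(G, m) = (G + m) - 21/2 = -21/2 + G + m)
l + N(37, 18 - 1*(-12))*(-810) = 65054/20833 + (-21/2 + 37 + (18 - 1*(-12)))*(-810) = 65054/20833 + (-21/2 + 37 + (18 + 12))*(-810) = 65054/20833 + (-21/2 + 37 + 30)*(-810) = 65054/20833 + (113/2)*(-810) = 65054/20833 - 45765 = -953357191/20833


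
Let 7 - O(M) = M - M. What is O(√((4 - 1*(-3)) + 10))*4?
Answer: 28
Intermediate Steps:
O(M) = 7 (O(M) = 7 - (M - M) = 7 - 1*0 = 7 + 0 = 7)
O(√((4 - 1*(-3)) + 10))*4 = 7*4 = 28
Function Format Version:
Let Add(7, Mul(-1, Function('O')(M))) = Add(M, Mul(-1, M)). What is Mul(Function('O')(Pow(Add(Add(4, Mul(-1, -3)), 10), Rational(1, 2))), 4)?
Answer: 28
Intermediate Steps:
Function('O')(M) = 7 (Function('O')(M) = Add(7, Mul(-1, Add(M, Mul(-1, M)))) = Add(7, Mul(-1, 0)) = Add(7, 0) = 7)
Mul(Function('O')(Pow(Add(Add(4, Mul(-1, -3)), 10), Rational(1, 2))), 4) = Mul(7, 4) = 28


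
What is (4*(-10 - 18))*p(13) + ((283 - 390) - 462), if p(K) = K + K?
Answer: -3481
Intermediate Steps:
p(K) = 2*K
(4*(-10 - 18))*p(13) + ((283 - 390) - 462) = (4*(-10 - 18))*(2*13) + ((283 - 390) - 462) = (4*(-28))*26 + (-107 - 462) = -112*26 - 569 = -2912 - 569 = -3481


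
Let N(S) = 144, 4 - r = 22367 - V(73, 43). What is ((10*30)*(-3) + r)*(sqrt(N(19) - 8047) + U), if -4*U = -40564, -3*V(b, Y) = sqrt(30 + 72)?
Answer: -(10141 + I*sqrt(7903))*(69789 + sqrt(102))/3 ≈ -2.3594e+8 - 2.0684e+6*I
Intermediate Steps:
V(b, Y) = -sqrt(102)/3 (V(b, Y) = -sqrt(30 + 72)/3 = -sqrt(102)/3)
r = -22363 - sqrt(102)/3 (r = 4 - (22367 - (-1)*sqrt(102)/3) = 4 - (22367 + sqrt(102)/3) = 4 + (-22367 - sqrt(102)/3) = -22363 - sqrt(102)/3 ≈ -22366.)
U = 10141 (U = -1/4*(-40564) = 10141)
((10*30)*(-3) + r)*(sqrt(N(19) - 8047) + U) = ((10*30)*(-3) + (-22363 - sqrt(102)/3))*(sqrt(144 - 8047) + 10141) = (300*(-3) + (-22363 - sqrt(102)/3))*(sqrt(-7903) + 10141) = (-900 + (-22363 - sqrt(102)/3))*(I*sqrt(7903) + 10141) = (-23263 - sqrt(102)/3)*(10141 + I*sqrt(7903))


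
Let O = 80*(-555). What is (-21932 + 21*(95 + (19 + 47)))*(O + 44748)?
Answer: -6455748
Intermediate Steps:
O = -44400
(-21932 + 21*(95 + (19 + 47)))*(O + 44748) = (-21932 + 21*(95 + (19 + 47)))*(-44400 + 44748) = (-21932 + 21*(95 + 66))*348 = (-21932 + 21*161)*348 = (-21932 + 3381)*348 = -18551*348 = -6455748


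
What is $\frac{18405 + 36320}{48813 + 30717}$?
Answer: $\frac{995}{1446} \approx 0.6881$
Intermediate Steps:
$\frac{18405 + 36320}{48813 + 30717} = \frac{54725}{79530} = 54725 \cdot \frac{1}{79530} = \frac{995}{1446}$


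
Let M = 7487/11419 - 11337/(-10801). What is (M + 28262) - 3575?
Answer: 3045021437543/123336619 ≈ 24689.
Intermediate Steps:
M = 210324290/123336619 (M = 7487*(1/11419) - 11337*(-1/10801) = 7487/11419 + 11337/10801 = 210324290/123336619 ≈ 1.7053)
(M + 28262) - 3575 = (210324290/123336619 + 28262) - 3575 = 3485949850468/123336619 - 3575 = 3045021437543/123336619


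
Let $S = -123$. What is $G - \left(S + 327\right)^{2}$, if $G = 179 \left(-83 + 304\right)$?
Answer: $-2057$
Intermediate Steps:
$G = 39559$ ($G = 179 \cdot 221 = 39559$)
$G - \left(S + 327\right)^{2} = 39559 - \left(-123 + 327\right)^{2} = 39559 - 204^{2} = 39559 - 41616 = -2057$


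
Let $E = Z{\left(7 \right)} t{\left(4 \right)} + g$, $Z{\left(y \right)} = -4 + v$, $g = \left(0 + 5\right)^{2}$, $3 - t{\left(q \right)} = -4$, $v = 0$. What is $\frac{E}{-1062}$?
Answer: $\frac{1}{354} \approx 0.0028249$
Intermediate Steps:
$t{\left(q \right)} = 7$ ($t{\left(q \right)} = 3 - -4 = 3 + 4 = 7$)
$g = 25$ ($g = 5^{2} = 25$)
$Z{\left(y \right)} = -4$ ($Z{\left(y \right)} = -4 + 0 = -4$)
$E = -3$ ($E = \left(-4\right) 7 + 25 = -28 + 25 = -3$)
$\frac{E}{-1062} = - \frac{3}{-1062} = \left(-3\right) \left(- \frac{1}{1062}\right) = \frac{1}{354}$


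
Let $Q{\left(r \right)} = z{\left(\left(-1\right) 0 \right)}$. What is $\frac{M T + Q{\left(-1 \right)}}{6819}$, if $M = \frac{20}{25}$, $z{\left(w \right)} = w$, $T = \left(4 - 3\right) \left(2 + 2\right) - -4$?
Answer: $\frac{32}{34095} \approx 0.00093855$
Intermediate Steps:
$T = 8$ ($T = 1 \cdot 4 + 4 = 4 + 4 = 8$)
$Q{\left(r \right)} = 0$ ($Q{\left(r \right)} = \left(-1\right) 0 = 0$)
$M = \frac{4}{5}$ ($M = 20 \cdot \frac{1}{25} = \frac{4}{5} \approx 0.8$)
$\frac{M T + Q{\left(-1 \right)}}{6819} = \frac{\frac{4}{5} \cdot 8 + 0}{6819} = \left(\frac{32}{5} + 0\right) \frac{1}{6819} = \frac{32}{5} \cdot \frac{1}{6819} = \frac{32}{34095}$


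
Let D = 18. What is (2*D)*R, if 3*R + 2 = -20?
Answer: -264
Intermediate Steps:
R = -22/3 (R = -⅔ + (⅓)*(-20) = -⅔ - 20/3 = -22/3 ≈ -7.3333)
(2*D)*R = (2*18)*(-22/3) = 36*(-22/3) = -264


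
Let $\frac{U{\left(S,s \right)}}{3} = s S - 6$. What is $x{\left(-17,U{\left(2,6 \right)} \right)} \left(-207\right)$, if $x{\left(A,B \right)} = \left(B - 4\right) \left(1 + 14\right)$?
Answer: $-43470$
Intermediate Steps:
$U{\left(S,s \right)} = -18 + 3 S s$ ($U{\left(S,s \right)} = 3 \left(s S - 6\right) = 3 \left(S s - 6\right) = 3 \left(-6 + S s\right) = -18 + 3 S s$)
$x{\left(A,B \right)} = -60 + 15 B$ ($x{\left(A,B \right)} = \left(-4 + B\right) 15 = -60 + 15 B$)
$x{\left(-17,U{\left(2,6 \right)} \right)} \left(-207\right) = \left(-60 + 15 \left(-18 + 3 \cdot 2 \cdot 6\right)\right) \left(-207\right) = \left(-60 + 15 \left(-18 + 36\right)\right) \left(-207\right) = \left(-60 + 15 \cdot 18\right) \left(-207\right) = \left(-60 + 270\right) \left(-207\right) = 210 \left(-207\right) = -43470$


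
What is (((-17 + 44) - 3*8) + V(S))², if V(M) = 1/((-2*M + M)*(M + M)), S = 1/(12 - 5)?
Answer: 1849/4 ≈ 462.25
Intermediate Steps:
S = ⅐ (S = 1/7 = ⅐ ≈ 0.14286)
V(M) = -1/(2*M²) (V(M) = 1/((-M)*(2*M)) = 1/(-2*M²) = -1/(2*M²))
(((-17 + 44) - 3*8) + V(S))² = (((-17 + 44) - 3*8) - 1/(2*7⁻²))² = ((27 - 24) - ½*49)² = (3 - 49/2)² = (-43/2)² = 1849/4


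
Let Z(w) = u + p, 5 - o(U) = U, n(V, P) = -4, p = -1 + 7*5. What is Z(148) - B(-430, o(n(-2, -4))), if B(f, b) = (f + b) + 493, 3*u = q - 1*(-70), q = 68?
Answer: 8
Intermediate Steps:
p = 34 (p = -1 + 35 = 34)
o(U) = 5 - U
u = 46 (u = (68 - 1*(-70))/3 = (68 + 70)/3 = (1/3)*138 = 46)
Z(w) = 80 (Z(w) = 46 + 34 = 80)
B(f, b) = 493 + b + f (B(f, b) = (b + f) + 493 = 493 + b + f)
Z(148) - B(-430, o(n(-2, -4))) = 80 - (493 + (5 - 1*(-4)) - 430) = 80 - (493 + (5 + 4) - 430) = 80 - (493 + 9 - 430) = 80 - 1*72 = 80 - 72 = 8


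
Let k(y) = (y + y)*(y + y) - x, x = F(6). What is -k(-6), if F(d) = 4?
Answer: -140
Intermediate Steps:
x = 4
k(y) = -4 + 4*y² (k(y) = (y + y)*(y + y) - 1*4 = (2*y)*(2*y) - 4 = 4*y² - 4 = -4 + 4*y²)
-k(-6) = -(-4 + 4*(-6)²) = -(-4 + 4*36) = -(-4 + 144) = -1*140 = -140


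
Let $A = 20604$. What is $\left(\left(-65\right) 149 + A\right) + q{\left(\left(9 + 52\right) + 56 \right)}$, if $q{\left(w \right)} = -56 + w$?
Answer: $10980$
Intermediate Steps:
$\left(\left(-65\right) 149 + A\right) + q{\left(\left(9 + 52\right) + 56 \right)} = \left(\left(-65\right) 149 + 20604\right) + \left(-56 + \left(\left(9 + 52\right) + 56\right)\right) = \left(-9685 + 20604\right) + \left(-56 + \left(61 + 56\right)\right) = 10919 + \left(-56 + 117\right) = 10919 + 61 = 10980$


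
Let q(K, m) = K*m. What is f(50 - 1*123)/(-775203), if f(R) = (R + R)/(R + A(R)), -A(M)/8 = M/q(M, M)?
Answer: -10658/4124855163 ≈ -2.5838e-6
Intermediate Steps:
A(M) = -8/M (A(M) = -8*M/(M*M) = -8*M/(M²) = -8*M/M² = -8/M)
f(R) = 2*R/(R - 8/R) (f(R) = (R + R)/(R - 8/R) = (2*R)/(R - 8/R) = 2*R/(R - 8/R))
f(50 - 1*123)/(-775203) = (2*(50 - 1*123)²/(-8 + (50 - 1*123)²))/(-775203) = (2*(50 - 123)²/(-8 + (50 - 123)²))*(-1/775203) = (2*(-73)²/(-8 + (-73)²))*(-1/775203) = (2*5329/(-8 + 5329))*(-1/775203) = (2*5329/5321)*(-1/775203) = (2*5329*(1/5321))*(-1/775203) = (10658/5321)*(-1/775203) = -10658/4124855163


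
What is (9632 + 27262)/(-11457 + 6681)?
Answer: -6149/796 ≈ -7.7249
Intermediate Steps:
(9632 + 27262)/(-11457 + 6681) = 36894/(-4776) = 36894*(-1/4776) = -6149/796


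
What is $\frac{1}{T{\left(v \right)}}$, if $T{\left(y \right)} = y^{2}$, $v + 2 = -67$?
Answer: $\frac{1}{4761} \approx 0.00021004$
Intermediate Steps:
$v = -69$ ($v = -2 - 67 = -69$)
$\frac{1}{T{\left(v \right)}} = \frac{1}{\left(-69\right)^{2}} = \frac{1}{4761}$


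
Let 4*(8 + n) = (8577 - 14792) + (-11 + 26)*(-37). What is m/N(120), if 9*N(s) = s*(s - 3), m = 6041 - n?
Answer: 397/80 ≈ 4.9625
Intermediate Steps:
n = -3401/2 (n = -8 + ((8577 - 14792) + (-11 + 26)*(-37))/4 = -8 + (-6215 + 15*(-37))/4 = -8 + (-6215 - 555)/4 = -8 + (1/4)*(-6770) = -8 - 3385/2 = -3401/2 ≈ -1700.5)
m = 15483/2 (m = 6041 - 1*(-3401/2) = 6041 + 3401/2 = 15483/2 ≈ 7741.5)
N(s) = s*(-3 + s)/9 (N(s) = (s*(s - 3))/9 = (s*(-3 + s))/9 = s*(-3 + s)/9)
m/N(120) = 15483/(2*(((1/9)*120*(-3 + 120)))) = 15483/(2*(((1/9)*120*117))) = (15483/2)/1560 = (15483/2)*(1/1560) = 397/80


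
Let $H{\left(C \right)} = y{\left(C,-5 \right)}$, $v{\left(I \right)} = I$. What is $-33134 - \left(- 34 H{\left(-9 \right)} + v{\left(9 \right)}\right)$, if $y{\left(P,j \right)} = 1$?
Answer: $-33109$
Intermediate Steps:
$H{\left(C \right)} = 1$
$-33134 - \left(- 34 H{\left(-9 \right)} + v{\left(9 \right)}\right) = -33134 - \left(\left(-34\right) 1 + 9\right) = -33134 - \left(-34 + 9\right) = -33134 - -25 = -33134 + 25 = -33109$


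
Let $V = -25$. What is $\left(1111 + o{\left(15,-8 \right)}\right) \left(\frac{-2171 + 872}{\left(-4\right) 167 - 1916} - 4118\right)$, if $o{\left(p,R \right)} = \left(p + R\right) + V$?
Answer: $- \frac{11629097009}{2584} \approx -4.5004 \cdot 10^{6}$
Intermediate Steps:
$o{\left(p,R \right)} = -25 + R + p$ ($o{\left(p,R \right)} = \left(p + R\right) - 25 = \left(R + p\right) - 25 = -25 + R + p$)
$\left(1111 + o{\left(15,-8 \right)}\right) \left(\frac{-2171 + 872}{\left(-4\right) 167 - 1916} - 4118\right) = \left(1111 - 18\right) \left(\frac{-2171 + 872}{\left(-4\right) 167 - 1916} - 4118\right) = \left(1111 - 18\right) \left(- \frac{1299}{-668 - 1916} - 4118\right) = 1093 \left(- \frac{1299}{-2584} - 4118\right) = 1093 \left(\left(-1299\right) \left(- \frac{1}{2584}\right) - 4118\right) = 1093 \left(\frac{1299}{2584} - 4118\right) = 1093 \left(- \frac{10639613}{2584}\right) = - \frac{11629097009}{2584}$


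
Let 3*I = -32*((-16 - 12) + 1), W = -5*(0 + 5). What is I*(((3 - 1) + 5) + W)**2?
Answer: 93312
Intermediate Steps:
W = -25 (W = -5*5 = -25)
I = 288 (I = (-32*((-16 - 12) + 1))/3 = (-32*(-28 + 1))/3 = (-32*(-27))/3 = (1/3)*864 = 288)
I*(((3 - 1) + 5) + W)**2 = 288*(((3 - 1) + 5) - 25)**2 = 288*((2 + 5) - 25)**2 = 288*(7 - 25)**2 = 288*(-18)**2 = 288*324 = 93312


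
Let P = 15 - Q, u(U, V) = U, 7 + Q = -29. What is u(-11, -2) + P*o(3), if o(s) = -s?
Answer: -164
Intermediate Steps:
Q = -36 (Q = -7 - 29 = -36)
P = 51 (P = 15 - 1*(-36) = 15 + 36 = 51)
u(-11, -2) + P*o(3) = -11 + 51*(-1*3) = -11 + 51*(-3) = -11 - 153 = -164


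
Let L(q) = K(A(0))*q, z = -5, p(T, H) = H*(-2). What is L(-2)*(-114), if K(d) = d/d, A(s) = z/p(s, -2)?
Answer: 228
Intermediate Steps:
p(T, H) = -2*H
A(s) = -5/4 (A(s) = -5/((-2*(-2))) = -5/4)
K(d) = 1
L(q) = q (L(q) = 1*q = q)
L(-2)*(-114) = -2*(-114) = 228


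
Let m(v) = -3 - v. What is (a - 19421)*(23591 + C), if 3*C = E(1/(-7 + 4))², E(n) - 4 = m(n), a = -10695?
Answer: -19183078868/27 ≈ -7.1048e+8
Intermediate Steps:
E(n) = 1 - n (E(n) = 4 + (-3 - n) = 1 - n)
C = 16/27 (C = (1 - 1/(-7 + 4))²/3 = (1 - 1/(-3))²/3 = (1 - (-1)/3)²/3 = (1 - 1*(-⅓))²/3 = (1 + ⅓)²/3 = (4/3)²/3 = (⅓)*(16/9) = 16/27 ≈ 0.59259)
(a - 19421)*(23591 + C) = (-10695 - 19421)*(23591 + 16/27) = -30116*636973/27 = -19183078868/27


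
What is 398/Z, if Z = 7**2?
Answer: 398/49 ≈ 8.1225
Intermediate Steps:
Z = 49
398/Z = 398/49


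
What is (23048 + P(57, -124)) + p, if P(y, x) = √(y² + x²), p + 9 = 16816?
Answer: 39855 + 5*√745 ≈ 39992.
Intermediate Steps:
p = 16807 (p = -9 + 16816 = 16807)
P(y, x) = √(x² + y²)
(23048 + P(57, -124)) + p = (23048 + √((-124)² + 57²)) + 16807 = (23048 + √(15376 + 3249)) + 16807 = (23048 + √18625) + 16807 = (23048 + 5*√745) + 16807 = 39855 + 5*√745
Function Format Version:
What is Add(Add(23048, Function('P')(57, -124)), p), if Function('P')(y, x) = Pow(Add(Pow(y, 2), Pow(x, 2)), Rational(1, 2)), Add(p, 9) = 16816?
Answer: Add(39855, Mul(5, Pow(745, Rational(1, 2)))) ≈ 39992.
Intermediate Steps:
p = 16807 (p = Add(-9, 16816) = 16807)
Function('P')(y, x) = Pow(Add(Pow(x, 2), Pow(y, 2)), Rational(1, 2))
Add(Add(23048, Function('P')(57, -124)), p) = Add(Add(23048, Pow(Add(Pow(-124, 2), Pow(57, 2)), Rational(1, 2))), 16807) = Add(Add(23048, Pow(Add(15376, 3249), Rational(1, 2))), 16807) = Add(Add(23048, Pow(18625, Rational(1, 2))), 16807) = Add(Add(23048, Mul(5, Pow(745, Rational(1, 2)))), 16807) = Add(39855, Mul(5, Pow(745, Rational(1, 2))))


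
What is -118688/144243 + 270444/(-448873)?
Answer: -92285492516/64746788139 ≈ -1.4253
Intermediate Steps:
-118688/144243 + 270444/(-448873) = -118688*1/144243 + 270444*(-1/448873) = -118688/144243 - 270444/448873 = -92285492516/64746788139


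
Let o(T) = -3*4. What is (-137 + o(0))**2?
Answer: 22201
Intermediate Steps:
o(T) = -12
(-137 + o(0))**2 = (-137 - 12)**2 = (-149)**2 = 22201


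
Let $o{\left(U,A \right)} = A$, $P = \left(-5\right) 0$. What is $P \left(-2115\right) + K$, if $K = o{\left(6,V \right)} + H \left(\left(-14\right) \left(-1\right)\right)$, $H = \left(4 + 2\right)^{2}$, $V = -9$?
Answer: $495$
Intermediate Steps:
$P = 0$
$H = 36$ ($H = 6^{2} = 36$)
$K = 495$ ($K = -9 + 36 \left(\left(-14\right) \left(-1\right)\right) = -9 + 36 \cdot 14 = -9 + 504 = 495$)
$P \left(-2115\right) + K = 0 \left(-2115\right) + 495 = 0 + 495 = 495$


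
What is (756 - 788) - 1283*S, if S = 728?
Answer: -934056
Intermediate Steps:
(756 - 788) - 1283*S = (756 - 788) - 1283*728 = -32 - 934024 = -934056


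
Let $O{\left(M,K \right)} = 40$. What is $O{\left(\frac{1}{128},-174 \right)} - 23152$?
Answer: $-23112$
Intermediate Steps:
$O{\left(\frac{1}{128},-174 \right)} - 23152 = 40 - 23152 = -23112$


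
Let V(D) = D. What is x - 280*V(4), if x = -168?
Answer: -1288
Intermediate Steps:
x - 280*V(4) = -168 - 280*4 = -168 - 1120 = -1288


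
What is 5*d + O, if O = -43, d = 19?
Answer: 52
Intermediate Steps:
5*d + O = 5*19 - 43 = 95 - 43 = 52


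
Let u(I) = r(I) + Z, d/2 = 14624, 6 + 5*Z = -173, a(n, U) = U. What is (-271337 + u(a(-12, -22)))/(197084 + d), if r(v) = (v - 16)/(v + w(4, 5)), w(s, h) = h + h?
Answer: -8141089/6789960 ≈ -1.1990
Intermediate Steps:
w(s, h) = 2*h
Z = -179/5 (Z = -6/5 + (⅕)*(-173) = -6/5 - 173/5 = -179/5 ≈ -35.800)
r(v) = (-16 + v)/(10 + v) (r(v) = (v - 16)/(v + 2*5) = (-16 + v)/(v + 10) = (-16 + v)/(10 + v))
d = 29248 (d = 2*14624 = 29248)
u(I) = -179/5 + (-16 + I)/(10 + I) (u(I) = (-16 + I)/(10 + I) - 179/5 = -179/5 + (-16 + I)/(10 + I))
(-271337 + u(a(-12, -22)))/(197084 + d) = (-271337 + 2*(-935 - 87*(-22))/(5*(10 - 22)))/(197084 + 29248) = (-271337 + (⅖)*(-935 + 1914)/(-12))/226332 = (-271337 + (⅖)*(-1/12)*979)*(1/226332) = (-271337 - 979/30)*(1/226332) = -8141089/30*1/226332 = -8141089/6789960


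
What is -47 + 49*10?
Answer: 443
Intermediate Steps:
-47 + 49*10 = -47 + 490 = 443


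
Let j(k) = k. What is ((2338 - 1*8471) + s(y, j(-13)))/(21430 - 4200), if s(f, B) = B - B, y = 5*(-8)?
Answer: -6133/17230 ≈ -0.35595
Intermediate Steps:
y = -40
s(f, B) = 0
((2338 - 1*8471) + s(y, j(-13)))/(21430 - 4200) = ((2338 - 1*8471) + 0)/(21430 - 4200) = ((2338 - 8471) + 0)/17230 = (-6133 + 0)*(1/17230) = -6133*1/17230 = -6133/17230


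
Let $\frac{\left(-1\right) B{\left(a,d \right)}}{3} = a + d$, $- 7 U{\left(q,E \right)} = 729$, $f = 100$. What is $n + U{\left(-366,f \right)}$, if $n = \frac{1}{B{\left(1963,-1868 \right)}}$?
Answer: $- \frac{207772}{1995} \approx -104.15$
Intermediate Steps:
$U{\left(q,E \right)} = - \frac{729}{7}$ ($U{\left(q,E \right)} = \left(- \frac{1}{7}\right) 729 = - \frac{729}{7}$)
$B{\left(a,d \right)} = - 3 a - 3 d$ ($B{\left(a,d \right)} = - 3 \left(a + d\right) = - 3 a - 3 d$)
$n = - \frac{1}{285}$ ($n = \frac{1}{\left(-3\right) 1963 - -5604} = \frac{1}{-5889 + 5604} = \frac{1}{-285} = - \frac{1}{285} \approx -0.0035088$)
$n + U{\left(-366,f \right)} = - \frac{1}{285} - \frac{729}{7} = - \frac{207772}{1995}$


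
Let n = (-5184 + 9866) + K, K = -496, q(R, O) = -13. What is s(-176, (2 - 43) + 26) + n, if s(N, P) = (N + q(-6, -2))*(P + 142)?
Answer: -19817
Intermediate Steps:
n = 4186 (n = (-5184 + 9866) - 496 = 4682 - 496 = 4186)
s(N, P) = (-13 + N)*(142 + P) (s(N, P) = (N - 13)*(P + 142) = (-13 + N)*(142 + P))
s(-176, (2 - 43) + 26) + n = (-1846 - 13*((2 - 43) + 26) + 142*(-176) - 176*((2 - 43) + 26)) + 4186 = (-1846 - 13*(-41 + 26) - 24992 - 176*(-41 + 26)) + 4186 = (-1846 - 13*(-15) - 24992 - 176*(-15)) + 4186 = (-1846 + 195 - 24992 + 2640) + 4186 = -24003 + 4186 = -19817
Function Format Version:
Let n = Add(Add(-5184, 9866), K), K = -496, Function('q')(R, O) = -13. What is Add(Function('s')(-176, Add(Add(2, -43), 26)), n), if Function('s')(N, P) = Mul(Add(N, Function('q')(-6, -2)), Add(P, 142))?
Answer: -19817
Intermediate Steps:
n = 4186 (n = Add(Add(-5184, 9866), -496) = Add(4682, -496) = 4186)
Function('s')(N, P) = Mul(Add(-13, N), Add(142, P)) (Function('s')(N, P) = Mul(Add(N, -13), Add(P, 142)) = Mul(Add(-13, N), Add(142, P)))
Add(Function('s')(-176, Add(Add(2, -43), 26)), n) = Add(Add(-1846, Mul(-13, Add(Add(2, -43), 26)), Mul(142, -176), Mul(-176, Add(Add(2, -43), 26))), 4186) = Add(Add(-1846, Mul(-13, Add(-41, 26)), -24992, Mul(-176, Add(-41, 26))), 4186) = Add(Add(-1846, Mul(-13, -15), -24992, Mul(-176, -15)), 4186) = Add(Add(-1846, 195, -24992, 2640), 4186) = Add(-24003, 4186) = -19817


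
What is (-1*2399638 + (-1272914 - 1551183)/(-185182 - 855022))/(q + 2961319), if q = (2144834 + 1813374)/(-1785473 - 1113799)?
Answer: -180922561892946099/223271084733597956 ≈ -0.81033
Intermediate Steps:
q = -494776/362409 (q = 3958208/(-2899272) = 3958208*(-1/2899272) = -494776/362409 ≈ -1.3652)
(-1*2399638 + (-1272914 - 1551183)/(-185182 - 855022))/(q + 2961319) = (-1*2399638 + (-1272914 - 1551183)/(-185182 - 855022))/(-494776/362409 + 2961319) = (-2399638 - 2824097/(-1040204))/(1073208162695/362409) = (-2399638 - 2824097*(-1/1040204))*(362409/1073208162695) = (-2399638 + 2824097/1040204)*(362409/1073208162695) = -2496110222055/1040204*362409/1073208162695 = -180922561892946099/223271084733597956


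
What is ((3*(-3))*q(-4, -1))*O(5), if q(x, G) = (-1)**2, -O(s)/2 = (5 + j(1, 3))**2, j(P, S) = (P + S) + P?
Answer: 1800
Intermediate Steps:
j(P, S) = S + 2*P
O(s) = -200 (O(s) = -2*(5 + (3 + 2*1))**2 = -2*(5 + (3 + 2))**2 = -2*(5 + 5)**2 = -2*10**2 = -2*100 = -200)
q(x, G) = 1
((3*(-3))*q(-4, -1))*O(5) = ((3*(-3))*1)*(-200) = -9*1*(-200) = -9*(-200) = 1800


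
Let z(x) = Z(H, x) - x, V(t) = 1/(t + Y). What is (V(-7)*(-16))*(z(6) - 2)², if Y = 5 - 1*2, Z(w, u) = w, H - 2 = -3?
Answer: 324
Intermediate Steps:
H = -1 (H = 2 - 3 = -1)
Y = 3 (Y = 5 - 2 = 3)
V(t) = 1/(3 + t) (V(t) = 1/(t + 3) = 1/(3 + t))
z(x) = -1 - x
(V(-7)*(-16))*(z(6) - 2)² = (-16/(3 - 7))*((-1 - 1*6) - 2)² = (-16/(-4))*((-1 - 6) - 2)² = (-¼*(-16))*(-7 - 2)² = 4*(-9)² = 4*81 = 324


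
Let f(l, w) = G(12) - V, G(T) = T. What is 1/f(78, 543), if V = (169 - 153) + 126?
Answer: -1/130 ≈ -0.0076923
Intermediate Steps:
V = 142 (V = 16 + 126 = 142)
f(l, w) = -130 (f(l, w) = 12 - 1*142 = 12 - 142 = -130)
1/f(78, 543) = 1/(-130) = -1/130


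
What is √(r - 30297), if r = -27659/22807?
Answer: I*√15759895585766/22807 ≈ 174.06*I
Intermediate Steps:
r = -27659/22807 (r = -27659*1/22807 = -27659/22807 ≈ -1.2127)
√(r - 30297) = √(-27659/22807 - 30297) = √(-691011338/22807) = I*√15759895585766/22807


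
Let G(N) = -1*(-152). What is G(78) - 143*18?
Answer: -2422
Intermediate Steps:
G(N) = 152
G(78) - 143*18 = 152 - 143*18 = 152 - 2574 = -2422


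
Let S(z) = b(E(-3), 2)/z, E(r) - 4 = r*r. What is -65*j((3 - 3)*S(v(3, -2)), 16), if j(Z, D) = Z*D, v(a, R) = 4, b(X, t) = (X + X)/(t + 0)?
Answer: 0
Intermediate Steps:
E(r) = 4 + r² (E(r) = 4 + r*r = 4 + r²)
b(X, t) = 2*X/t (b(X, t) = (2*X)/t = 2*X/t)
S(z) = 13/z (S(z) = (2*(4 + (-3)²)/2)/z = (2*(4 + 9)*(½))/z = (2*13*(½))/z = 13/z)
j(Z, D) = D*Z
-65*j((3 - 3)*S(v(3, -2)), 16) = -1040*(3 - 3)*(13/4) = -1040*0*(13*(¼)) = -1040*0*(13/4) = -1040*0 = -65*0 = 0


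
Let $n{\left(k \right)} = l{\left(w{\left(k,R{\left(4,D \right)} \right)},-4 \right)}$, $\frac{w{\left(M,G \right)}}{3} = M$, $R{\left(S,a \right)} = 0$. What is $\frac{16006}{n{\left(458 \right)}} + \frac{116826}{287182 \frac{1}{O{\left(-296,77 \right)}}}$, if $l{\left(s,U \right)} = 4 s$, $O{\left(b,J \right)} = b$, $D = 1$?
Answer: $- \frac{46364442731}{394588068} \approx -117.5$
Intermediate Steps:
$w{\left(M,G \right)} = 3 M$
$n{\left(k \right)} = 12 k$ ($n{\left(k \right)} = 4 \cdot 3 k = 12 k$)
$\frac{16006}{n{\left(458 \right)}} + \frac{116826}{287182 \frac{1}{O{\left(-296,77 \right)}}} = \frac{16006}{12 \cdot 458} + \frac{116826}{287182 \frac{1}{-296}} = \frac{16006}{5496} + \frac{116826}{287182 \left(- \frac{1}{296}\right)} = 16006 \cdot \frac{1}{5496} + \frac{116826}{- \frac{143591}{148}} = \frac{8003}{2748} + 116826 \left(- \frac{148}{143591}\right) = \frac{8003}{2748} - \frac{17290248}{143591} = - \frac{46364442731}{394588068}$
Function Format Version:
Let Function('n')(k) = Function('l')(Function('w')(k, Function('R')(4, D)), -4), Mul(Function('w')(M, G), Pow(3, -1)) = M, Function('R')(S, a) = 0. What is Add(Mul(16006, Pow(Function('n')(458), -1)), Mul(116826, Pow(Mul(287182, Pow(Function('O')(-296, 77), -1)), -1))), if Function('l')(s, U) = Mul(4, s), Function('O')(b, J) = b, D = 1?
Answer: Rational(-46364442731, 394588068) ≈ -117.50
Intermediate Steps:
Function('w')(M, G) = Mul(3, M)
Function('n')(k) = Mul(12, k) (Function('n')(k) = Mul(4, Mul(3, k)) = Mul(12, k))
Add(Mul(16006, Pow(Function('n')(458), -1)), Mul(116826, Pow(Mul(287182, Pow(Function('O')(-296, 77), -1)), -1))) = Add(Mul(16006, Pow(Mul(12, 458), -1)), Mul(116826, Pow(Mul(287182, Pow(-296, -1)), -1))) = Add(Mul(16006, Pow(5496, -1)), Mul(116826, Pow(Mul(287182, Rational(-1, 296)), -1))) = Add(Mul(16006, Rational(1, 5496)), Mul(116826, Pow(Rational(-143591, 148), -1))) = Add(Rational(8003, 2748), Mul(116826, Rational(-148, 143591))) = Add(Rational(8003, 2748), Rational(-17290248, 143591)) = Rational(-46364442731, 394588068)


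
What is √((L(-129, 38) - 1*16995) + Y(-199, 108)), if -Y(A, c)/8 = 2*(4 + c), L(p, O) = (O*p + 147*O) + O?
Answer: I*√18065 ≈ 134.41*I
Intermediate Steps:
L(p, O) = 148*O + O*p (L(p, O) = (147*O + O*p) + O = 148*O + O*p)
Y(A, c) = -64 - 16*c (Y(A, c) = -16*(4 + c) = -8*(8 + 2*c) = -64 - 16*c)
√((L(-129, 38) - 1*16995) + Y(-199, 108)) = √((38*(148 - 129) - 1*16995) + (-64 - 16*108)) = √((38*19 - 16995) + (-64 - 1728)) = √((722 - 16995) - 1792) = √(-16273 - 1792) = √(-18065) = I*√18065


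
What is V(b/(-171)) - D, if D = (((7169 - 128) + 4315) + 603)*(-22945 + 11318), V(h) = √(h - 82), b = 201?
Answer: 139047293 + I*√270237/57 ≈ 1.3905e+8 + 9.1201*I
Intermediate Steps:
V(h) = √(-82 + h)
D = -139047293 (D = ((7041 + 4315) + 603)*(-11627) = (11356 + 603)*(-11627) = 11959*(-11627) = -139047293)
V(b/(-171)) - D = √(-82 + 201/(-171)) - 1*(-139047293) = √(-82 + 201*(-1/171)) + 139047293 = √(-82 - 67/57) + 139047293 = √(-4741/57) + 139047293 = I*√270237/57 + 139047293 = 139047293 + I*√270237/57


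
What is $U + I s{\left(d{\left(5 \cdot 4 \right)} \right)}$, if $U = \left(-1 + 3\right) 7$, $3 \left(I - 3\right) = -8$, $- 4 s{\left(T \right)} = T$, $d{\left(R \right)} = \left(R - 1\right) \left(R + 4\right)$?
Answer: $-24$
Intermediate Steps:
$d{\left(R \right)} = \left(-1 + R\right) \left(4 + R\right)$
$s{\left(T \right)} = - \frac{T}{4}$
$I = \frac{1}{3}$ ($I = 3 + \frac{1}{3} \left(-8\right) = 3 - \frac{8}{3} = \frac{1}{3} \approx 0.33333$)
$U = 14$ ($U = 2 \cdot 7 = 14$)
$U + I s{\left(d{\left(5 \cdot 4 \right)} \right)} = 14 + \frac{\left(- \frac{1}{4}\right) \left(-4 + \left(5 \cdot 4\right)^{2} + 3 \cdot 5 \cdot 4\right)}{3} = 14 + \frac{\left(- \frac{1}{4}\right) \left(-4 + 20^{2} + 3 \cdot 20\right)}{3} = 14 + \frac{\left(- \frac{1}{4}\right) \left(-4 + 400 + 60\right)}{3} = 14 + \frac{\left(- \frac{1}{4}\right) 456}{3} = 14 + \frac{1}{3} \left(-114\right) = 14 - 38 = -24$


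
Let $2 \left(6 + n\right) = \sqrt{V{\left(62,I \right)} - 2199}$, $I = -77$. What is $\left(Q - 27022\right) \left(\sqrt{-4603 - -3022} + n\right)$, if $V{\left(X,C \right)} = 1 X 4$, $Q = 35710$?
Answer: $-52128 + 4344 i \sqrt{1951} + 8688 i \sqrt{1581} \approx -52128.0 + 5.3733 \cdot 10^{5} i$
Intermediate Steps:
$V{\left(X,C \right)} = 4 X$ ($V{\left(X,C \right)} = X 4 = 4 X$)
$n = -6 + \frac{i \sqrt{1951}}{2}$ ($n = -6 + \frac{\sqrt{4 \cdot 62 - 2199}}{2} = -6 + \frac{\sqrt{248 - 2199}}{2} = -6 + \frac{\sqrt{-1951}}{2} = -6 + \frac{i \sqrt{1951}}{2} \approx -6.0 + 22.085 i$)
$\left(Q - 27022\right) \left(\sqrt{-4603 - -3022} + n\right) = \left(35710 - 27022\right) \left(\sqrt{-4603 - -3022} - \left(6 - \frac{i \sqrt{1951}}{2}\right)\right) = 8688 \left(\sqrt{-4603 + \left(-5660 + 8682\right)} - \left(6 - \frac{i \sqrt{1951}}{2}\right)\right) = 8688 \left(\sqrt{-4603 + 3022} - \left(6 - \frac{i \sqrt{1951}}{2}\right)\right) = 8688 \left(\sqrt{-1581} - \left(6 - \frac{i \sqrt{1951}}{2}\right)\right) = 8688 \left(i \sqrt{1581} - \left(6 - \frac{i \sqrt{1951}}{2}\right)\right) = 8688 \left(-6 + i \sqrt{1581} + \frac{i \sqrt{1951}}{2}\right) = -52128 + 4344 i \sqrt{1951} + 8688 i \sqrt{1581}$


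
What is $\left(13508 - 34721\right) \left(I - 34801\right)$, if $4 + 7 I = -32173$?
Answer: $\frac{5850205992}{7} \approx 8.3574 \cdot 10^{8}$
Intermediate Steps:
$I = - \frac{32177}{7}$ ($I = - \frac{4}{7} + \frac{1}{7} \left(-32173\right) = - \frac{4}{7} - \frac{32173}{7} = - \frac{32177}{7} \approx -4596.7$)
$\left(13508 - 34721\right) \left(I - 34801\right) = \left(13508 - 34721\right) \left(- \frac{32177}{7} - 34801\right) = - 21213 \left(- \frac{32177}{7} - 34801\right) = \left(-21213\right) \left(- \frac{275784}{7}\right) = \frac{5850205992}{7}$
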